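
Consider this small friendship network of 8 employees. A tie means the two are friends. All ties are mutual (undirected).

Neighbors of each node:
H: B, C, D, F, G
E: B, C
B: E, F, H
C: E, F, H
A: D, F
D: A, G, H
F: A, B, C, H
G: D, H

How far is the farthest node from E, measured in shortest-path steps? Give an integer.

3

Distances from E: A:3, B:1, C:1, D:3, F:2, G:3, H:2.
The largest is 3 (to D, G, and A), so the eccentricity of E is 3.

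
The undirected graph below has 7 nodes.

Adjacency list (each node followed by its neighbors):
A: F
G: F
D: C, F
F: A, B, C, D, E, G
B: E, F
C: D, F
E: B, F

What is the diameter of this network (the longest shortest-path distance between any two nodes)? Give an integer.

Eccentricity of each node (its greatest distance to any other): A:2, B:2, C:2, D:2, E:2, F:1, G:2.
The maximum eccentricity is 2, realized for instance by the pair B–D via B – F – D. So the diameter is 2.

2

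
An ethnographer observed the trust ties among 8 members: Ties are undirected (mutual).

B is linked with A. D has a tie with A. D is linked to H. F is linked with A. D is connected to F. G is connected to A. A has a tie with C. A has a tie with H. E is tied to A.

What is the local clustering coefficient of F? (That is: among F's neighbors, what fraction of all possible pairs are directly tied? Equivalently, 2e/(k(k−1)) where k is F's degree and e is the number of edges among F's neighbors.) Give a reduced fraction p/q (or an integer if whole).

F's neighbors: A and D (k = 2).
Possible neighbor pairs: C(2,2) = 1. Edges among them: A–D → e = 1.
Clustering(F) = 1/1.

1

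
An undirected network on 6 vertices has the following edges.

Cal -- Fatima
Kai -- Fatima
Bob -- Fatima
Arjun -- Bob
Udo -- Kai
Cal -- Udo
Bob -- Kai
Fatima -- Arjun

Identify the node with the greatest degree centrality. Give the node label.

Fatima

Degrees — Arjun:2, Bob:3, Cal:2, Fatima:4, Kai:3, Udo:2.
The maximum is 4, attained only by Fatima.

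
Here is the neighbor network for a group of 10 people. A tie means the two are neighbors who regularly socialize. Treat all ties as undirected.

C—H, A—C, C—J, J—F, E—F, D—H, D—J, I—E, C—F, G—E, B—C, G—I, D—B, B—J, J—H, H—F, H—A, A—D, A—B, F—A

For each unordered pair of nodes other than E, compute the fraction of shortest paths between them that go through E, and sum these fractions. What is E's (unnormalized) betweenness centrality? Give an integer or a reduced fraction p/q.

Pairs whose geodesics pass through E — G–J: 1; G–F: 1; G–A: 1; G–C: 1; G–D: 3/3; G–H: 1; G–B: 3/3; I–J: 1; I–F: 1; I–A: 1; I–C: 1; I–D: 3/3; I–H: 1; I–B: 3/3.
All other pairs contribute 0.
Summing the contributions gives betweenness(E) = 14.

14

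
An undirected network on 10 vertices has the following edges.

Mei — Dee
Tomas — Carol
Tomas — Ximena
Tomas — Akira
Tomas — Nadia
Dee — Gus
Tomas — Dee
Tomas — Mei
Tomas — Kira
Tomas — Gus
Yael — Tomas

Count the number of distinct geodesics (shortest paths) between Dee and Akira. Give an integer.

1

The shortest distance is 2, and the only length-2 path is Dee–Tomas–Akira. So there is exactly 1 shortest path.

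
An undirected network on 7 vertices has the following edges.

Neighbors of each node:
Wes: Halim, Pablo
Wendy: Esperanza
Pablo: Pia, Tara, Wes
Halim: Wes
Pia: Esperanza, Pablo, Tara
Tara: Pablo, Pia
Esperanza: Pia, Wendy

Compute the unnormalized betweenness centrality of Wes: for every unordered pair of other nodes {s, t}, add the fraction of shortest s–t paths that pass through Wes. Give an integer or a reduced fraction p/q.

Pairs whose geodesics pass through Wes — Pablo–Halim: 1; Pia–Halim: 1; Wendy–Halim: 1; Halim–Esperanza: 1; Halim–Tara: 1.
All other pairs contribute 0.
Summing the contributions gives betweenness(Wes) = 5.

5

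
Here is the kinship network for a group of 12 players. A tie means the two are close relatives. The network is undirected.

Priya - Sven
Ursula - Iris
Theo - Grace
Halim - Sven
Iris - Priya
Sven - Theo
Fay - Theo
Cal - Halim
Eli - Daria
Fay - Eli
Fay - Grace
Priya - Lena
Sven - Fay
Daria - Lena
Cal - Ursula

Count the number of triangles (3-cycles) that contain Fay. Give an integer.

2

Fay's neighbors: Eli, Grace, Sven, and Theo.
Neighbor pairs that are themselves tied: Fay–Grace–Theo; Fay–Sven–Theo. Each forms one triangle with Fay, for 2 in total.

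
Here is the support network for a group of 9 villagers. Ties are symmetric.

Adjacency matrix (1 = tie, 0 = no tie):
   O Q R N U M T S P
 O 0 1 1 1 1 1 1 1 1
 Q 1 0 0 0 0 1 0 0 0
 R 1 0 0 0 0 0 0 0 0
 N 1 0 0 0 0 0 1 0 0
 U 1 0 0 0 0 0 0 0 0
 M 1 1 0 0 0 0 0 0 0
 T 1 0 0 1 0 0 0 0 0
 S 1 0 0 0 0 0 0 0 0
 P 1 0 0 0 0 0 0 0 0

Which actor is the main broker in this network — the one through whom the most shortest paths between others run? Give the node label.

Unnormalized betweenness of each node: M:0, N:0, O:26, P:0, Q:0, R:0, S:0, T:0, U:0.
O has the largest value, 26, making it the main broker — the node through which the most shortest paths run.

O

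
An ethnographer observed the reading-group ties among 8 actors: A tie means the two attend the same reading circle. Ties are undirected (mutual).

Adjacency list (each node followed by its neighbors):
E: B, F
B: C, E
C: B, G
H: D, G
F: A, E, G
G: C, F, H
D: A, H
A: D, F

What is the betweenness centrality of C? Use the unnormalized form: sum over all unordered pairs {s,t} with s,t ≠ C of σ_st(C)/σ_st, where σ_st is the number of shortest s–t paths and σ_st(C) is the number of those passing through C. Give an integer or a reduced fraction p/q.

5/2

Pairs whose geodesics pass through C — B–D: 1/2; B–H: 1; B–G: 1.
All other pairs contribute 0.
Summing the contributions gives betweenness(C) = 5/2.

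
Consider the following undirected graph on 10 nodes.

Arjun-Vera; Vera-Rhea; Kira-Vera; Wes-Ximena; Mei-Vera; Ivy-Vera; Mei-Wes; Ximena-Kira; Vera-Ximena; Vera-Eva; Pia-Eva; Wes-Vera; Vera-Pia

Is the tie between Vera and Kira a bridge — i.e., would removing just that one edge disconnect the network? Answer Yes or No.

Even without that edge, Vera still reaches Kira via Vera – Ximena – Kira, so the network stays connected. Not a bridge.

No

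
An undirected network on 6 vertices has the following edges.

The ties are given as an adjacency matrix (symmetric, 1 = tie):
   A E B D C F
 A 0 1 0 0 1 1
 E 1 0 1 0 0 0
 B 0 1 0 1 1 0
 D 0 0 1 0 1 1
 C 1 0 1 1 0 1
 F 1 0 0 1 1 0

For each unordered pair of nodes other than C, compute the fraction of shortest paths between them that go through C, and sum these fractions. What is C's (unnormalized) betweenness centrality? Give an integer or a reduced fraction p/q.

Pairs whose geodesics pass through C — A–B: 1/2; A–D: 1/2; B–F: 1/2.
All other pairs contribute 0.
Summing the contributions gives betweenness(C) = 3/2.

3/2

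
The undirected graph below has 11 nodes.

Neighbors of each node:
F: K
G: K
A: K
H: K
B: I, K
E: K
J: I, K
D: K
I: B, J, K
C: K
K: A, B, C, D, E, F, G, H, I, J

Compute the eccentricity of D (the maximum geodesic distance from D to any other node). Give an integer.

Distances from D: A:2, B:2, C:2, E:2, F:2, G:2, H:2, I:2, J:2, K:1.
The largest is 2 (to A, F, B, H, G, E, C, J, and I), so the eccentricity of D is 2.

2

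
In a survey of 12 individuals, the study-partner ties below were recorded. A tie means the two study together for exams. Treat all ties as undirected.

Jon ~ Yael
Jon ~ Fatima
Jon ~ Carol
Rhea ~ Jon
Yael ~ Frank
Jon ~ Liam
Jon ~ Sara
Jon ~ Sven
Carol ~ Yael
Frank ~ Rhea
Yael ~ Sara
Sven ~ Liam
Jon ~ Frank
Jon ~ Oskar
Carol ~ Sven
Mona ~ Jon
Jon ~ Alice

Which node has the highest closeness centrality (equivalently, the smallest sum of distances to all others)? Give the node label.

Farness (sum of distances to all others) for each node — Alice:21, Carol:19, Fatima:21, Frank:19, Jon:11, Liam:20, Mona:21, Oskar:21, Rhea:20, Sara:20, Sven:19, Yael:18.
The smallest farness is 11, for Jon, so Jon has the highest closeness.

Jon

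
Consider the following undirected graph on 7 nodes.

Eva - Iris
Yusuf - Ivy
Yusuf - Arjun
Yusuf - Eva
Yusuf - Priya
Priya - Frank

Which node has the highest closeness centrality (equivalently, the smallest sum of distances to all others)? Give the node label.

Farness (sum of distances to all others) for each node — Arjun:13, Eva:11, Frank:16, Iris:16, Ivy:13, Priya:11, Yusuf:8.
The smallest farness is 8, for Yusuf, so Yusuf has the highest closeness.

Yusuf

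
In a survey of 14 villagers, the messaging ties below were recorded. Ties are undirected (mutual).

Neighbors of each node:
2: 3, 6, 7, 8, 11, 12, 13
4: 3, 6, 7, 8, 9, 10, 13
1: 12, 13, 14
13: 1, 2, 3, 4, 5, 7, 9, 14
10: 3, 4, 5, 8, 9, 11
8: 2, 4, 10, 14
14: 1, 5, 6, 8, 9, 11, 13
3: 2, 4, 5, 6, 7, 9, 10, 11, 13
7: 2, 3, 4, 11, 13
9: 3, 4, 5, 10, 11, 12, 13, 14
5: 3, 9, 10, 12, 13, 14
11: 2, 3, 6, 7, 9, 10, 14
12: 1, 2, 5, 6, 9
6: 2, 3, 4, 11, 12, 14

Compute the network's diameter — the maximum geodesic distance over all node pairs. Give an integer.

3

Eccentricity of each node (its greatest distance to any other): 1:3, 2:2, 3:2, 4:2, 5:2, 6:2, 7:2, 8:2, 9:2, 10:3, 11:2, 12:2, 13:2, 14:2.
The maximum eccentricity is 3, realized for instance by the pair 1–10 via 1 – 13 – 5 – 10. So the diameter is 3.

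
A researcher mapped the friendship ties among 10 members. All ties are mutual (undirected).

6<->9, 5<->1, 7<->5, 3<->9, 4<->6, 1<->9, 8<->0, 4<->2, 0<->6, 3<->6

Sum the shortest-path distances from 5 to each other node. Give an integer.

28

Distances from 5: 0:4, 1:1, 2:5, 3:3, 4:4, 6:3, 7:1, 8:5, 9:2.
Sum = 4 + 1 + 5 + 3 + 4 + 3 + 1 + 5 + 2 = 28.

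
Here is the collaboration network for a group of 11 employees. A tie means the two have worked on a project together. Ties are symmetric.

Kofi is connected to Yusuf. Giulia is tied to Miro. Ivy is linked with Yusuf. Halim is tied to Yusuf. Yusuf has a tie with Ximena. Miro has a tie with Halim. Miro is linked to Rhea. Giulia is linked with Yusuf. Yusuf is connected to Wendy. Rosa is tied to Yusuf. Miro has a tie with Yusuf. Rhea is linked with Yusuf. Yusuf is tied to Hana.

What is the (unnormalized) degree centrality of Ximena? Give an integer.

1

Ximena is directly tied to Yusuf. That is 1 neighbor, so the degree of Ximena is 1.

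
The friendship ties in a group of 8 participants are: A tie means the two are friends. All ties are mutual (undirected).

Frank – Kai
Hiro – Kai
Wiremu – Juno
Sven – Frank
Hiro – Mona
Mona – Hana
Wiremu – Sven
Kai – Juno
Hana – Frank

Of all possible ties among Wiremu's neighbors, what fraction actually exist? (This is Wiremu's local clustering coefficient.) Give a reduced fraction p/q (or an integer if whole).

Wiremu's neighbors: Juno and Sven (k = 2).
Possible neighbor pairs: C(2,2) = 1. Edges among them: none → e = 0.
Clustering(Wiremu) = 0/1.

0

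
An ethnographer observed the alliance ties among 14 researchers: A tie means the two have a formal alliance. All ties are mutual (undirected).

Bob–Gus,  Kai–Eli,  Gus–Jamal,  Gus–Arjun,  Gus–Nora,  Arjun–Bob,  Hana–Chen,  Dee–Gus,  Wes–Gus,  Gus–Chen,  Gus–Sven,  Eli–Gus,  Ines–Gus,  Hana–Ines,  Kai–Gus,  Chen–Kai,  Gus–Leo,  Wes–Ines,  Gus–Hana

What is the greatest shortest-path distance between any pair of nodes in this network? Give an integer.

2

Eccentricity of each node (its greatest distance to any other): Arjun:2, Bob:2, Chen:2, Dee:2, Eli:2, Gus:1, Hana:2, Ines:2, Jamal:2, Kai:2, Leo:2, Nora:2, Sven:2, Wes:2.
The maximum eccentricity is 2, realized for instance by the pair Ines–Leo via Ines – Gus – Leo. So the diameter is 2.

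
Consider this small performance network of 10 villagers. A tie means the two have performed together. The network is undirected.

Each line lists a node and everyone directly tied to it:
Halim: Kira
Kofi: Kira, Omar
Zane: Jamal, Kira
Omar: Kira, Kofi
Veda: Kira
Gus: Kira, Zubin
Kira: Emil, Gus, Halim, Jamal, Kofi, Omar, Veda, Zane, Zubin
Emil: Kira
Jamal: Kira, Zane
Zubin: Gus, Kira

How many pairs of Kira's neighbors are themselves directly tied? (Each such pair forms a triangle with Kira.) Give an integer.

Kira's neighbors: Emil, Gus, Halim, Jamal, Kofi, Omar, Veda, Zane, and Zubin.
Neighbor pairs that are themselves tied: Kira–Gus–Zubin; Kira–Jamal–Zane; Kira–Kofi–Omar. Each forms one triangle with Kira, for 3 in total.

3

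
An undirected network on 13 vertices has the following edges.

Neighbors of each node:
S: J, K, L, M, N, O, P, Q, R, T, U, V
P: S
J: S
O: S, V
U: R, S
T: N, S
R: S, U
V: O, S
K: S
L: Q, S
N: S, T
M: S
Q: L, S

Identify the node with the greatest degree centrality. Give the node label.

Degrees — J:1, K:1, L:2, M:1, N:2, O:2, P:1, Q:2, R:2, S:12, T:2, U:2, V:2.
The maximum is 12, attained only by S.

S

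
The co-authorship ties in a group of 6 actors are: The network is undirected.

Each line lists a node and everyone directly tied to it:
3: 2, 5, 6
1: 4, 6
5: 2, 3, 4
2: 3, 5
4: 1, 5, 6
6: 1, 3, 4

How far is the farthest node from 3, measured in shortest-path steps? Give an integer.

Distances from 3: 1:2, 2:1, 4:2, 5:1, 6:1.
The largest is 2 (to 4 and 1), so the eccentricity of 3 is 2.

2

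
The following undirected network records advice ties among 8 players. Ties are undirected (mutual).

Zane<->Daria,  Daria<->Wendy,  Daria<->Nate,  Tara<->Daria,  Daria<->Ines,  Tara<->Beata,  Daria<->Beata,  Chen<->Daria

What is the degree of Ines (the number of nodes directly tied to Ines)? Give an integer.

1

Ines is directly tied to Daria. That is 1 neighbor, so the degree of Ines is 1.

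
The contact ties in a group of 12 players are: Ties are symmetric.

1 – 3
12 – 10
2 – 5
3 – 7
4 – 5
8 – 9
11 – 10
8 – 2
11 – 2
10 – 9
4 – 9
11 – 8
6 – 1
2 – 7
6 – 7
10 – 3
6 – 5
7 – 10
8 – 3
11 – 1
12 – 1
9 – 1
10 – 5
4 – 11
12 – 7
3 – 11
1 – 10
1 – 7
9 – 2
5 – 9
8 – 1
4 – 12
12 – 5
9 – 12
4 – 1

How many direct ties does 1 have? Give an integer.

9

1 is directly tied to 3, 4, 6, 7, 8, 9, 10, 11, and 12. That is 9 neighbors, so the degree of 1 is 9.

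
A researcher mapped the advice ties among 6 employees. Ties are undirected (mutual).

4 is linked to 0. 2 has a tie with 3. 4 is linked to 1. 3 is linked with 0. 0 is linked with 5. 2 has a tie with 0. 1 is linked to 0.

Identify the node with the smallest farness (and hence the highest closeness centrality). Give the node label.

Farness (sum of distances to all others) for each node — 0:5, 1:8, 2:8, 3:8, 4:8, 5:9.
The smallest farness is 5, for 0, so 0 has the highest closeness.

0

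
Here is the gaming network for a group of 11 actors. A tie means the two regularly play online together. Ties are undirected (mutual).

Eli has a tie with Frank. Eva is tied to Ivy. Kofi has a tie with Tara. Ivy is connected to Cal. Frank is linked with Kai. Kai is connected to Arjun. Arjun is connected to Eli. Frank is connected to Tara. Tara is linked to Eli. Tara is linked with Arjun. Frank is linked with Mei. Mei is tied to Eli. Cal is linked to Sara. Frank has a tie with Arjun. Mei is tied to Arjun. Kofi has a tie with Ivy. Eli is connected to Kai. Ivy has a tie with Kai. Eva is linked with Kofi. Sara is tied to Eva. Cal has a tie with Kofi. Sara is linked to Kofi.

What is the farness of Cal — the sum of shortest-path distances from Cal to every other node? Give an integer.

22

Distances from Cal: Arjun:3, Eli:3, Eva:2, Frank:3, Ivy:1, Kai:2, Kofi:1, Mei:4, Sara:1, Tara:2.
Sum = 3 + 3 + 2 + 3 + 1 + 2 + 1 + 4 + 1 + 2 = 22.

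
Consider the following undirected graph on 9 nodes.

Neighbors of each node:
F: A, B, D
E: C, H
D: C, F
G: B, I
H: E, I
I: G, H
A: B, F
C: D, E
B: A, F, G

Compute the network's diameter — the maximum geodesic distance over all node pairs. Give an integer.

Eccentricity of each node (its greatest distance to any other): A:4, B:4, C:4, D:4, E:4, F:4, G:4, H:4, I:4.
The maximum eccentricity is 4, realized for instance by the pair E–A via E – C – D – F – A. So the diameter is 4.

4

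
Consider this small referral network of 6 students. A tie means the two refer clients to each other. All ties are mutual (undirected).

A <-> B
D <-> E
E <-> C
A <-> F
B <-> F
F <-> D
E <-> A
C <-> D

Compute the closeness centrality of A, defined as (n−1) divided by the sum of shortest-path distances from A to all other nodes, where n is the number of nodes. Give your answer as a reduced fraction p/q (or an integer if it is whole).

Distances from A: B:1, C:2, D:2, E:1, F:1. Sum = 7.
n = 6, so closeness = 5/7.

5/7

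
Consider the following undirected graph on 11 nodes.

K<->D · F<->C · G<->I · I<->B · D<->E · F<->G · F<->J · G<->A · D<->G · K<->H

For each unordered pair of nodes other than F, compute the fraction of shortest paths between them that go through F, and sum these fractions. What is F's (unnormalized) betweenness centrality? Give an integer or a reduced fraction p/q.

Pairs whose geodesics pass through F — I–J: 1; I–C: 1; J–G: 1; J–D: 1; J–C: 1; J–K: 1; J–B: 1; J–H: 1; J–E: 1; J–A: 1; G–C: 1; D–C: 1; C–K: 1; C–B: 1 … (+3 more pairs).
All other pairs contribute 0.
Summing the contributions gives betweenness(F) = 17.

17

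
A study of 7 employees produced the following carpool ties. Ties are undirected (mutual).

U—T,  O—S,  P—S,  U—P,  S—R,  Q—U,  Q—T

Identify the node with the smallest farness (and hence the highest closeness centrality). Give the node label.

P

Farness (sum of distances to all others) for each node — O:16, P:10, Q:15, R:16, S:11, T:15, U:11.
The smallest farness is 10, for P, so P has the highest closeness.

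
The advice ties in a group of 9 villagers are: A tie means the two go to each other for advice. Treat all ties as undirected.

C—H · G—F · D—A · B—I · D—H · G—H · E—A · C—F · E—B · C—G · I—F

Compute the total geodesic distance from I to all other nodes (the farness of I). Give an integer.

18

Distances from I: A:3, B:1, C:2, D:4, E:2, F:1, G:2, H:3.
Sum = 3 + 1 + 2 + 4 + 2 + 1 + 2 + 3 = 18.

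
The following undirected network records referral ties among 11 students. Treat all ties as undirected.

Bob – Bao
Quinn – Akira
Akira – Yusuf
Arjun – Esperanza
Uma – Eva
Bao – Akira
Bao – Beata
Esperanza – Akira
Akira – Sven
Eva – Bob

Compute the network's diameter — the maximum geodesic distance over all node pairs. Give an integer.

6

Eccentricity of each node (its greatest distance to any other): Akira:4, Arjun:6, Bao:3, Beata:4, Bob:4, Esperanza:5, Eva:5, Quinn:5, Sven:5, Uma:6, Yusuf:5.
The maximum eccentricity is 6, realized for instance by the pair Arjun–Uma via Arjun – Esperanza – Akira – Bao – Bob – Eva – Uma. So the diameter is 6.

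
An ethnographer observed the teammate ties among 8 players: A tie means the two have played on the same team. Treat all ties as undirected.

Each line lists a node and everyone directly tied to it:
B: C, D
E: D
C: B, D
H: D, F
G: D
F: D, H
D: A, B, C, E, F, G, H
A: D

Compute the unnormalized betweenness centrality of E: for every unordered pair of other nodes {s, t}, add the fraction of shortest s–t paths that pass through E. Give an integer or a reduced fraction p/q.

0

No shortest path between any pair of other nodes passes through E.
Summing the contributions gives betweenness(E) = 0.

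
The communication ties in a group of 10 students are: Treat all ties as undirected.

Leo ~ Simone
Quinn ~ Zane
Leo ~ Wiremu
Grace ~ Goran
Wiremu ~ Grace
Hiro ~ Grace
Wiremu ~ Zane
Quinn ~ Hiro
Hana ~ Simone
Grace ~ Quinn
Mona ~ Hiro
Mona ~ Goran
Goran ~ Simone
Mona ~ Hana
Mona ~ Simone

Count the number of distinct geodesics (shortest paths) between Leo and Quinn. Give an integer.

2

The shortest distance is 3. The length-3 paths are: Leo–Wiremu–Grace–Quinn; Leo–Wiremu–Zane–Quinn.
That gives 2 distinct shortest paths.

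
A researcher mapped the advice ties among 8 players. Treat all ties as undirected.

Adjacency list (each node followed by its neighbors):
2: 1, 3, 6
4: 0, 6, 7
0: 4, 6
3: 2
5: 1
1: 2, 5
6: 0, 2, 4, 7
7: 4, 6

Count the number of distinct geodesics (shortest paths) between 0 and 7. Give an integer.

2

The shortest distance is 2. The length-2 paths are: 0–6–7; 0–4–7.
That gives 2 distinct shortest paths.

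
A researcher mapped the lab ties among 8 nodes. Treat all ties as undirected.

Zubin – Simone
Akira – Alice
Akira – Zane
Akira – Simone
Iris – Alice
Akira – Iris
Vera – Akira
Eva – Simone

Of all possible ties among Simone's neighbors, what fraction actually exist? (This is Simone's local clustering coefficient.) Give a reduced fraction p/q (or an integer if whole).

0

Simone's neighbors: Akira, Eva, and Zubin (k = 3).
Possible neighbor pairs: C(3,2) = 3. Edges among them: none → e = 0.
Clustering(Simone) = 0/3 = 0.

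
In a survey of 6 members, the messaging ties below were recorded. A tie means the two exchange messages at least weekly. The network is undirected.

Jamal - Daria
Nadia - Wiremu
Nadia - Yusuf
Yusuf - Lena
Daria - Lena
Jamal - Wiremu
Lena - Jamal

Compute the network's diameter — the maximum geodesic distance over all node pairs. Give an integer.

Eccentricity of each node (its greatest distance to any other): Daria:3, Jamal:2, Lena:2, Nadia:3, Wiremu:2, Yusuf:2.
The maximum eccentricity is 3, realized for instance by the pair Daria–Nadia via Daria – Jamal – Wiremu – Nadia. So the diameter is 3.

3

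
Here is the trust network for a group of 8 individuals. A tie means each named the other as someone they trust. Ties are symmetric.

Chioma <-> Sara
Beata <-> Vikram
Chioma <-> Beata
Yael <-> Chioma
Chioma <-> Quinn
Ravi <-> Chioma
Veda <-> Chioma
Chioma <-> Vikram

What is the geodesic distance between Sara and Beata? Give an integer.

One shortest route is Sara – Chioma – Beata, which uses 2 edges, and Sara and Beata are not directly tied, so nothing shorter exists. So d(Sara,Beata) = 2.

2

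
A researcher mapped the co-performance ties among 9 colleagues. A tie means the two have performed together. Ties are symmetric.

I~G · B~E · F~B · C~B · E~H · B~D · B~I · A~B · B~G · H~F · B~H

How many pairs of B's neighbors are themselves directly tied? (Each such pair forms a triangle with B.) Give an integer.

3

B's neighbors: A, C, D, E, F, G, H, and I.
Neighbor pairs that are themselves tied: B–E–H; B–F–H; B–G–I. Each forms one triangle with B, for 3 in total.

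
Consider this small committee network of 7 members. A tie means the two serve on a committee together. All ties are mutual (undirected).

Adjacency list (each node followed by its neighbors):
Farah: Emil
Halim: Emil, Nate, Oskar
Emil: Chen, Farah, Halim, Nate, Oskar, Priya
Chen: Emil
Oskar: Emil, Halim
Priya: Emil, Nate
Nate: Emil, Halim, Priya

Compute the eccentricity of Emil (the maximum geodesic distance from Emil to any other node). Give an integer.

Distances from Emil: Chen:1, Farah:1, Halim:1, Nate:1, Oskar:1, Priya:1.
The largest is 1 (to Halim, Oskar, Chen, Farah, Priya, and Nate), so the eccentricity of Emil is 1.

1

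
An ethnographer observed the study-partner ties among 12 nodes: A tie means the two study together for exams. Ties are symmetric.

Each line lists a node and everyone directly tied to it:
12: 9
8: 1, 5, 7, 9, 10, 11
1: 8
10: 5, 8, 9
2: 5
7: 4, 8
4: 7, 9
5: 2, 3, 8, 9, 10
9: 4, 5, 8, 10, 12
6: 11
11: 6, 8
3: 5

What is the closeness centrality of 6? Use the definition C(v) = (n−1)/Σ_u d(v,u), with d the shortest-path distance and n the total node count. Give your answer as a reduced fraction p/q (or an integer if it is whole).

Distances from 6: 1:3, 2:4, 3:4, 4:4, 5:3, 7:3, 8:2, 9:3, 10:3, 11:1, 12:4. Sum = 34.
n = 12, so closeness = 11/34.

11/34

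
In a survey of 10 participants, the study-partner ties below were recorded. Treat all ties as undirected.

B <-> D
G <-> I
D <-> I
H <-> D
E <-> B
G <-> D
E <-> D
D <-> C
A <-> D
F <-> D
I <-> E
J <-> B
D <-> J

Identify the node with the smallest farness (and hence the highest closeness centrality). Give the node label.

Farness (sum of distances to all others) for each node — A:17, B:15, C:17, D:9, E:15, F:17, G:16, H:17, I:15, J:16.
The smallest farness is 9, for D, so D has the highest closeness.

D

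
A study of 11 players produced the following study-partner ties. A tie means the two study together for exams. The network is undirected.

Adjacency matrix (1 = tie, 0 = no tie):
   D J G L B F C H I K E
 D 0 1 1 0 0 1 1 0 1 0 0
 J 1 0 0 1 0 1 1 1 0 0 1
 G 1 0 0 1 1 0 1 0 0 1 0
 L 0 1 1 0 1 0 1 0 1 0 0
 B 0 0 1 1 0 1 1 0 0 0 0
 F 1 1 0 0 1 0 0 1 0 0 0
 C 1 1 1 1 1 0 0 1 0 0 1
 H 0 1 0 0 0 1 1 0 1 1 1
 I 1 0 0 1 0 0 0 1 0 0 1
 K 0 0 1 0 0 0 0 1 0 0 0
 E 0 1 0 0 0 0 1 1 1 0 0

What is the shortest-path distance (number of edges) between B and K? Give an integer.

2

One shortest route is B – G – K, which uses 2 edges, and B and K are not directly tied, so nothing shorter exists. So d(B,K) = 2.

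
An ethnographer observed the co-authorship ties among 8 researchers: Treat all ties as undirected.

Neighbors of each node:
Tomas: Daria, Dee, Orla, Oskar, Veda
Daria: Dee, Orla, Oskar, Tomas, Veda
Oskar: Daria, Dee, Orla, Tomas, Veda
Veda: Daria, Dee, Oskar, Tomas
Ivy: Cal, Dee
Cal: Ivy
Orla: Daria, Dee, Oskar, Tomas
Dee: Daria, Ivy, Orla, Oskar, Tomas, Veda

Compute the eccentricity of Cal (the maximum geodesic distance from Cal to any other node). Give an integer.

Distances from Cal: Daria:3, Dee:2, Ivy:1, Orla:3, Oskar:3, Tomas:3, Veda:3.
The largest is 3 (to Tomas, Orla, Oskar, Veda, and Daria), so the eccentricity of Cal is 3.

3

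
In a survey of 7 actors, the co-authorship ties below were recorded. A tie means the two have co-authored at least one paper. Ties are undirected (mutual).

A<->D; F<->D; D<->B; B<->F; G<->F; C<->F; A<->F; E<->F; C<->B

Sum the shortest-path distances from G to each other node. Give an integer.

11

Distances from G: A:2, B:2, C:2, D:2, E:2, F:1.
Sum = 2 + 2 + 2 + 2 + 2 + 1 = 11.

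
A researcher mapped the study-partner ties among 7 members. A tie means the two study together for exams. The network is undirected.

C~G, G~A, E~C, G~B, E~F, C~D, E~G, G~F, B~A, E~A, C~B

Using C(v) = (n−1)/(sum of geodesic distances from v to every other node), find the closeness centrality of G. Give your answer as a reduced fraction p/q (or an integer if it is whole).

Distances from G: A:1, B:1, C:1, D:2, E:1, F:1. Sum = 7.
n = 7, so closeness = 6/7.

6/7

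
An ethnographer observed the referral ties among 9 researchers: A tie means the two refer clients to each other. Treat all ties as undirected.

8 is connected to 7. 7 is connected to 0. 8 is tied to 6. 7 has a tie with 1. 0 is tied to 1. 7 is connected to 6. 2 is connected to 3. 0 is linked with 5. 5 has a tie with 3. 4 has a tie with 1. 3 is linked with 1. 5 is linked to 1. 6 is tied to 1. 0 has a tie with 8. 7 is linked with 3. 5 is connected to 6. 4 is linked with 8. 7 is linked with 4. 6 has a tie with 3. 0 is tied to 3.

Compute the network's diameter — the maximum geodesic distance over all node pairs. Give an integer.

Eccentricity of each node (its greatest distance to any other): 0:2, 1:2, 2:3, 3:2, 4:3, 5:2, 6:2, 7:2, 8:3.
The maximum eccentricity is 3, realized for instance by the pair 8–2 via 8 – 6 – 3 – 2. So the diameter is 3.

3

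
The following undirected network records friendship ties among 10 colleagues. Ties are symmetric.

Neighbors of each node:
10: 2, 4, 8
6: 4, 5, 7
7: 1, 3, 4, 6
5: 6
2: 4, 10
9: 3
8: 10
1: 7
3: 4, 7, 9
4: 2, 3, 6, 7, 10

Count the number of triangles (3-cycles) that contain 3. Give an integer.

1

3's neighbors: 4, 7, and 9.
Neighbor pairs that are themselves tied: 3–4–7. Each forms one triangle with 3, for 1 in total.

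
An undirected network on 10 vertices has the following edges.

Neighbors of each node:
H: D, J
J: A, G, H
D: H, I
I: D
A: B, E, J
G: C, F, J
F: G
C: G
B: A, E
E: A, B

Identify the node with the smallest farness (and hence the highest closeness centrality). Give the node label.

J

Farness (sum of distances to all others) for each node — A:20, B:27, C:28, D:26, E:27, F:28, G:20, H:20, I:34, J:16.
The smallest farness is 16, for J, so J has the highest closeness.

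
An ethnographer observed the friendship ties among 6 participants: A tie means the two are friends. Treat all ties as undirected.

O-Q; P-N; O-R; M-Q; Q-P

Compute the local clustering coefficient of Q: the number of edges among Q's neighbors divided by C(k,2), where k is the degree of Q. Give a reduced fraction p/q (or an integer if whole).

Q's neighbors: M, O, and P (k = 3).
Possible neighbor pairs: C(3,2) = 3. Edges among them: none → e = 0.
Clustering(Q) = 0/3 = 0.

0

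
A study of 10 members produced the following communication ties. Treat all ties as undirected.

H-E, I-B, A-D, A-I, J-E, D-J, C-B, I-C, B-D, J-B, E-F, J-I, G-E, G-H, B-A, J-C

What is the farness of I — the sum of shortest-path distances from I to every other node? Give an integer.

17

Distances from I: A:1, B:1, C:1, D:2, E:2, F:3, G:3, H:3, J:1.
Sum = 1 + 1 + 1 + 2 + 2 + 3 + 3 + 3 + 1 = 17.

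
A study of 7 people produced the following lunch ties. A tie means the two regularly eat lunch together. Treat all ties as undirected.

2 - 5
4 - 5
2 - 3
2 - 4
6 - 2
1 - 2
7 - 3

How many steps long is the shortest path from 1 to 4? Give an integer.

2

One shortest route is 1 – 2 – 4, which uses 2 edges, and 1 and 4 are not directly tied, so nothing shorter exists. So d(1,4) = 2.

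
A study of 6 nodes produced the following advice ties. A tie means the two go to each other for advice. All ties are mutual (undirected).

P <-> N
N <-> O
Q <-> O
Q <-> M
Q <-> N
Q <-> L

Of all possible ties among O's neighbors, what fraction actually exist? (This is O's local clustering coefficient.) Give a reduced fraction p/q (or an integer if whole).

O's neighbors: N and Q (k = 2).
Possible neighbor pairs: C(2,2) = 1. Edges among them: N–Q → e = 1.
Clustering(O) = 1/1.

1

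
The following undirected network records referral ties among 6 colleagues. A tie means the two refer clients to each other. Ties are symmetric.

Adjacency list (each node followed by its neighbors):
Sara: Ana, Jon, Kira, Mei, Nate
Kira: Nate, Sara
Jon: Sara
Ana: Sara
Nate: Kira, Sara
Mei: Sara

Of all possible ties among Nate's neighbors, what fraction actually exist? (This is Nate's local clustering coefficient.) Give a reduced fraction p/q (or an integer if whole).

1

Nate's neighbors: Kira and Sara (k = 2).
Possible neighbor pairs: C(2,2) = 1. Edges among them: Kira–Sara → e = 1.
Clustering(Nate) = 1/1.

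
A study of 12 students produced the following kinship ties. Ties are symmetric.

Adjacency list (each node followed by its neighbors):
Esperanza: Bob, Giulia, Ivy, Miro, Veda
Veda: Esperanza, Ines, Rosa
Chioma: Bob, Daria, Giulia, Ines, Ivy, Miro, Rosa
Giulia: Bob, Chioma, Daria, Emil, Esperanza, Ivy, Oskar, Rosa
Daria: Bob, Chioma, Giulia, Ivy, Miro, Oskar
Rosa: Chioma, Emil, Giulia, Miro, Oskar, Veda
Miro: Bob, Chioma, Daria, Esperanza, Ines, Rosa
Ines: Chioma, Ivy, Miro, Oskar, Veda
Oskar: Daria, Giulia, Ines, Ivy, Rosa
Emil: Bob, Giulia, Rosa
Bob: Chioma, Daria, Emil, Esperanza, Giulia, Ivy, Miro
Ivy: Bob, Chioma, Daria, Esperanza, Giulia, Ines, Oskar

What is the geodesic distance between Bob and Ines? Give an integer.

2

One shortest route is Bob – Miro – Ines, which uses 2 edges, and Bob and Ines are not directly tied, so nothing shorter exists. So d(Bob,Ines) = 2.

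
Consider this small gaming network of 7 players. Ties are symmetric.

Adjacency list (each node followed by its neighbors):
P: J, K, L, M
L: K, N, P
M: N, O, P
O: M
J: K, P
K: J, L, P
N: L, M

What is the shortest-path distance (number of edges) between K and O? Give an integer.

One shortest route is K – P – M – O, which uses 3 edges, and at distance 2 from K we only reach {M, N}, which does not include O. So d(K,O) = 3.

3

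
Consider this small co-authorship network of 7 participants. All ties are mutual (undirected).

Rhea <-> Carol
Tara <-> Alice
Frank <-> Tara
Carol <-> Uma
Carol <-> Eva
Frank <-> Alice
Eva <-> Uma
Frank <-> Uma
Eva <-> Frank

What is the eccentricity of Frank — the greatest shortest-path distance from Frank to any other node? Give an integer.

Distances from Frank: Alice:1, Carol:2, Eva:1, Rhea:3, Tara:1, Uma:1.
The largest is 3 (to Rhea), so the eccentricity of Frank is 3.

3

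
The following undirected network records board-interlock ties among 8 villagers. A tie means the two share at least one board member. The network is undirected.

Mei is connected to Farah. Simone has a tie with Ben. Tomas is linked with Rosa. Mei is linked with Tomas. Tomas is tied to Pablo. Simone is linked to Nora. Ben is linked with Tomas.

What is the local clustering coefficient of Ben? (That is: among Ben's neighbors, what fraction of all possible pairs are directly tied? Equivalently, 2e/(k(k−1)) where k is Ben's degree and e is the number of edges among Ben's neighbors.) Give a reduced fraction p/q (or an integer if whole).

Ben's neighbors: Simone and Tomas (k = 2).
Possible neighbor pairs: C(2,2) = 1. Edges among them: none → e = 0.
Clustering(Ben) = 0/1.

0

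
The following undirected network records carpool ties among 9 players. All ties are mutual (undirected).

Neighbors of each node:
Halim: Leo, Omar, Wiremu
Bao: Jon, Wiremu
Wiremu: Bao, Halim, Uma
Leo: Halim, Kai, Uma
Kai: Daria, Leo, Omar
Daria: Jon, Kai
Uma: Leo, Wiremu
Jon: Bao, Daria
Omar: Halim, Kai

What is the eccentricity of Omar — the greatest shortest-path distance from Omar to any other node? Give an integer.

3

Distances from Omar: Bao:3, Daria:2, Halim:1, Jon:3, Kai:1, Leo:2, Uma:3, Wiremu:2.
The largest is 3 (to Uma, Bao, and Jon), so the eccentricity of Omar is 3.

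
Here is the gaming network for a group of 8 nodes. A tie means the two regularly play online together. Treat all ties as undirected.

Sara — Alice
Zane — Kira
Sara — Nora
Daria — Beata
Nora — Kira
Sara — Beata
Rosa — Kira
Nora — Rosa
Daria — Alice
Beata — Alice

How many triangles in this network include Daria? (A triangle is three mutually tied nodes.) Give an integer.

1

Daria's neighbors: Alice and Beata.
Neighbor pairs that are themselves tied: Daria–Alice–Beata. Each forms one triangle with Daria, for 1 in total.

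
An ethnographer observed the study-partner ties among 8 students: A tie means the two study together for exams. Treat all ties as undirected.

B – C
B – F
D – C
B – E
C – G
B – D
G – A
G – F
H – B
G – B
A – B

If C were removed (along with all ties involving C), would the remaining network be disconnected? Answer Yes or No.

Even without C, every remaining node can still reach every other (the residual graph is connected), so C is not a cut vertex.

No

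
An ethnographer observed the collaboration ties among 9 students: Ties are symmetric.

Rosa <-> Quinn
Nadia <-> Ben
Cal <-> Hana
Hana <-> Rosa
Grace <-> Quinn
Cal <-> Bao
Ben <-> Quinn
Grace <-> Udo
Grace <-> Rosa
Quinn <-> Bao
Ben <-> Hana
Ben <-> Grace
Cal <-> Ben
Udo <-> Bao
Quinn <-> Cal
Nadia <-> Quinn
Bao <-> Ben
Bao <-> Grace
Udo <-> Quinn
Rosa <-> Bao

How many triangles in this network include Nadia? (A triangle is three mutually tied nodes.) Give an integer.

Nadia's neighbors: Ben and Quinn.
Neighbor pairs that are themselves tied: Nadia–Ben–Quinn. Each forms one triangle with Nadia, for 1 in total.

1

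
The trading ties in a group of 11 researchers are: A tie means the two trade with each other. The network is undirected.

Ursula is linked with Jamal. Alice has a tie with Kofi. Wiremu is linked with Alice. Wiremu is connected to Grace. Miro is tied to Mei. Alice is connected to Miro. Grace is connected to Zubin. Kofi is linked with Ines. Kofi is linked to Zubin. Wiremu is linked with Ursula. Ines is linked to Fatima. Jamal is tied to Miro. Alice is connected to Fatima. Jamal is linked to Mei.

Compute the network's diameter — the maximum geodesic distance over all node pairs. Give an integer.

Eccentricity of each node (its greatest distance to any other): Alice:2, Fatima:3, Grace:4, Ines:4, Jamal:4, Kofi:3, Mei:4, Miro:3, Ursula:4, Wiremu:3, Zubin:4.
The maximum eccentricity is 4, realized for instance by the pair Jamal–Ines via Jamal – Miro – Alice – Fatima – Ines. So the diameter is 4.

4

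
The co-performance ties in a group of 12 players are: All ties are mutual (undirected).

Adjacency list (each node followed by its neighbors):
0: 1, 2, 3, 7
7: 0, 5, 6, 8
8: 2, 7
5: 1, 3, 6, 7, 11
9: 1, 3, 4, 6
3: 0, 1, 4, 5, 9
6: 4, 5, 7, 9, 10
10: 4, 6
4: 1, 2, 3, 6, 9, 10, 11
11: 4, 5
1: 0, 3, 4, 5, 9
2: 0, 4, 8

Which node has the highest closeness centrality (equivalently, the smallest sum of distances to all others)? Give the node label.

4

Farness (sum of distances to all others) for each node — 0:20, 1:18, 2:20, 3:18, 4:15, 5:18, 6:17, 7:18, 8:25, 9:19, 10:22, 11:22.
The smallest farness is 15, for 4, so 4 has the highest closeness.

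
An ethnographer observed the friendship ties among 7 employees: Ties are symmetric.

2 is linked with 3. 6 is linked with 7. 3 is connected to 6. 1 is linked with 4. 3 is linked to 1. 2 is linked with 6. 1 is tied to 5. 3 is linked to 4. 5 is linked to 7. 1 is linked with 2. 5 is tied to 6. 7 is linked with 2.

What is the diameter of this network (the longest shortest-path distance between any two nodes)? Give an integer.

3

Eccentricity of each node (its greatest distance to any other): 1:2, 2:2, 3:2, 4:3, 5:2, 6:2, 7:3.
The maximum eccentricity is 3, realized for instance by the pair 7–4 via 7 – 2 – 3 – 4. So the diameter is 3.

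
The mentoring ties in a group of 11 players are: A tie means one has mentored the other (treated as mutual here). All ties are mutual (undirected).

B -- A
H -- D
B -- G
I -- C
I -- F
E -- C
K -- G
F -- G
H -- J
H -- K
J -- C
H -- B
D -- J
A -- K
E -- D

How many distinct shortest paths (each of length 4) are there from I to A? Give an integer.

The shortest distance is 4. The length-4 paths are: I–F–G–K–A; I–F–G–B–A.
That gives 2 distinct shortest paths.

2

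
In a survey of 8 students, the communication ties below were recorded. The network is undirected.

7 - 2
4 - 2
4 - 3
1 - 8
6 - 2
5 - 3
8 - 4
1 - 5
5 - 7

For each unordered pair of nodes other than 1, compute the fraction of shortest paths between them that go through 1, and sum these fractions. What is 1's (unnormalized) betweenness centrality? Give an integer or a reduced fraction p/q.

3/2

Pairs whose geodesics pass through 1 — 8–5: 1; 8–7: 1/2.
All other pairs contribute 0.
Summing the contributions gives betweenness(1) = 3/2.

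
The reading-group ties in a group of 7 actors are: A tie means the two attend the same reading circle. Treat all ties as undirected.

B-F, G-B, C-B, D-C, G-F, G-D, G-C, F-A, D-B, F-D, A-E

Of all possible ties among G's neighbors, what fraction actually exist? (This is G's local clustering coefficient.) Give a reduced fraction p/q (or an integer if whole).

G's neighbors: B, C, D, and F (k = 4).
Possible neighbor pairs: C(4,2) = 6. Edges among them: B–C, B–D, B–F, C–D, D–F → e = 5.
Clustering(G) = 5/6.

5/6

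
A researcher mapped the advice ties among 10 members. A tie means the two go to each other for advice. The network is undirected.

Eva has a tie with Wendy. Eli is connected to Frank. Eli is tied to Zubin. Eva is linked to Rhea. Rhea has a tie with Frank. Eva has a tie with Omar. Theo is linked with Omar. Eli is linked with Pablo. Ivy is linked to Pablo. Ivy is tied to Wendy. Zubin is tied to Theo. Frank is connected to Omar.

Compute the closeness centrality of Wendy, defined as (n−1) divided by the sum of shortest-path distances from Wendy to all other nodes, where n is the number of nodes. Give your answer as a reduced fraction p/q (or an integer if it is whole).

Distances from Wendy: Eli:3, Eva:1, Frank:3, Ivy:1, Omar:2, Pablo:2, Rhea:2, Theo:3, Zubin:4. Sum = 21.
n = 10, so closeness = 9/21 = 3/7.

3/7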